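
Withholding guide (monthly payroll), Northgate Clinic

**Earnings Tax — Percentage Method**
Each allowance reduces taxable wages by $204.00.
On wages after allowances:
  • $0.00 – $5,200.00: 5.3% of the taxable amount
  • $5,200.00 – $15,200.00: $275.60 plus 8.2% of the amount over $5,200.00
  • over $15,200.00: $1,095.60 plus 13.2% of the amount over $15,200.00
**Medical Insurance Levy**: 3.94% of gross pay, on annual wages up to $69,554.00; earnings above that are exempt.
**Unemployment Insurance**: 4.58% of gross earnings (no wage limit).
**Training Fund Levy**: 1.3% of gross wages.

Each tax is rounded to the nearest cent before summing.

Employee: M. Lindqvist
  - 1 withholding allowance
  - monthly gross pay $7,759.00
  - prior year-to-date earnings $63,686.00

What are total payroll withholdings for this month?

$1,156.14

Earnings Tax: taxable = $7,759.00 − 1×$204.00 = $7,555.00
  $275.60 + 8.2% × ($7,555.00 − $5,200.00) = $275.60 + 8.2% × $2,355.00 = $468.71
Medical Insurance Levy: cap $69,554.00 − YTD $63,686.00 = $5,868.00 subject; 3.94% × $5,868.00 = $231.20
Unemployment Insurance: 4.58% × $7,759.00 = $355.36
Training Fund Levy: 1.3% × $7,759.00 = $100.87
Total: $468.71 + $231.20 + $355.36 + $100.87 = $1,156.14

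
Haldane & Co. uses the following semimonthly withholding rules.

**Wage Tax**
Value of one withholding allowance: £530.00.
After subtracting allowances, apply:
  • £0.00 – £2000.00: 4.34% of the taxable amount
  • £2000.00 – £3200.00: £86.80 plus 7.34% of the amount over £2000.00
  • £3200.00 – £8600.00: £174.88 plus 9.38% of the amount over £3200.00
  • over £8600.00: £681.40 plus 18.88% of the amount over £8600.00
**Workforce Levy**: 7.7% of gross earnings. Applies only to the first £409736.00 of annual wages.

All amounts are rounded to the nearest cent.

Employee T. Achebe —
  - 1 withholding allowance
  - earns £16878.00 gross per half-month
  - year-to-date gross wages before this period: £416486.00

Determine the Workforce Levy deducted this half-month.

Workforce Levy: YTD £416486.00 ≥ cap £409736.00 → £0.00

£0.00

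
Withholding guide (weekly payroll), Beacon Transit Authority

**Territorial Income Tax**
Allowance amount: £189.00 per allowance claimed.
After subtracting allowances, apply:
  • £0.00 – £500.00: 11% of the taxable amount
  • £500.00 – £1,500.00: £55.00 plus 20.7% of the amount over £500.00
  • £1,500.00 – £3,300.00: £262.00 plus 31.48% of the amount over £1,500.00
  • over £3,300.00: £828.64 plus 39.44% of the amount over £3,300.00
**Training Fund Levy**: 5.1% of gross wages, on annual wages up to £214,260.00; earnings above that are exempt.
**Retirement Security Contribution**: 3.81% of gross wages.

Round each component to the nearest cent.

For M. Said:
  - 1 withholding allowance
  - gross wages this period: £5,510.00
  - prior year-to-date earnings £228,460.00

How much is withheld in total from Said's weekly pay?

£1,835.65

Territorial Income Tax: taxable = £5,510.00 − 1×£189.00 = £5,321.00
  £828.64 + 39.44% × (£5,321.00 − £3,300.00) = £828.64 + 39.44% × £2,021.00 = £1,625.72
Training Fund Levy: YTD £228,460.00 ≥ cap £214,260.00 → £0.00
Retirement Security Contribution: 3.81% × £5,510.00 = £209.93
Total: £1,625.72 + £0.00 + £209.93 = £1,835.65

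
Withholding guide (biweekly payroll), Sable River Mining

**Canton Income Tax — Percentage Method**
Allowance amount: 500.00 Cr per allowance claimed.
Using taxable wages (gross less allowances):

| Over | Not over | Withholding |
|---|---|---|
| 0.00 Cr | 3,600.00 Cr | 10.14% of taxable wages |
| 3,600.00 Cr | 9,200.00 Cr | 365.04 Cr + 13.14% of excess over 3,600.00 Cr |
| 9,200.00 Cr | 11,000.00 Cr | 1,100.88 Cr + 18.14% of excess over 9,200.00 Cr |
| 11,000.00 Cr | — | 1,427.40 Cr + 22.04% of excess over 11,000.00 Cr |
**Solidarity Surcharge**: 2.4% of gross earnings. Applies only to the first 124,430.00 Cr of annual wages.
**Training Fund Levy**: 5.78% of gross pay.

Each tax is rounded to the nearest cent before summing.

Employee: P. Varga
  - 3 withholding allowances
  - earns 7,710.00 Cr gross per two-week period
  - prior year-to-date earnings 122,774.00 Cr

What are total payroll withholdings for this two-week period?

Canton Income Tax: taxable = 7,710.00 Cr − 3×500.00 Cr = 6,210.00 Cr
  365.04 Cr + 13.14% × (6,210.00 Cr − 3,600.00 Cr) = 365.04 Cr + 13.14% × 2,610.00 Cr = 707.99 Cr
Solidarity Surcharge: cap 124,430.00 Cr − YTD 122,774.00 Cr = 1,656.00 Cr subject; 2.4% × 1,656.00 Cr = 39.74 Cr
Training Fund Levy: 5.78% × 7,710.00 Cr = 445.64 Cr
Total: 707.99 Cr + 39.74 Cr + 445.64 Cr = 1,193.37 Cr

1,193.37 Cr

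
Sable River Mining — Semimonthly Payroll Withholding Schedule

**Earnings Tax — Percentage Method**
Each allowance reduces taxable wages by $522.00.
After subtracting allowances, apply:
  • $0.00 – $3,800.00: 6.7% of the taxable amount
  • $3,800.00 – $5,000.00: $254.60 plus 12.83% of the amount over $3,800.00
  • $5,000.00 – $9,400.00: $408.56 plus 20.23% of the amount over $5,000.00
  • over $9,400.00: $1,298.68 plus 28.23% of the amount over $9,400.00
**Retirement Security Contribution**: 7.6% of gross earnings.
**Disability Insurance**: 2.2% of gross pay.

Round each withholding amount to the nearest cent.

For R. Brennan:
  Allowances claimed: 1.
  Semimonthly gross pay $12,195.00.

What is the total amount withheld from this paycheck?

Earnings Tax: taxable = $12,195.00 − 1×$522.00 = $11,673.00
  $1,298.68 + 28.23% × ($11,673.00 − $9,400.00) = $1,298.68 + 28.23% × $2,273.00 = $1,940.35
Retirement Security Contribution: 7.6% × $12,195.00 = $926.82
Disability Insurance: 2.2% × $12,195.00 = $268.29
Total: $1,940.35 + $926.82 + $268.29 = $3,135.46

$3,135.46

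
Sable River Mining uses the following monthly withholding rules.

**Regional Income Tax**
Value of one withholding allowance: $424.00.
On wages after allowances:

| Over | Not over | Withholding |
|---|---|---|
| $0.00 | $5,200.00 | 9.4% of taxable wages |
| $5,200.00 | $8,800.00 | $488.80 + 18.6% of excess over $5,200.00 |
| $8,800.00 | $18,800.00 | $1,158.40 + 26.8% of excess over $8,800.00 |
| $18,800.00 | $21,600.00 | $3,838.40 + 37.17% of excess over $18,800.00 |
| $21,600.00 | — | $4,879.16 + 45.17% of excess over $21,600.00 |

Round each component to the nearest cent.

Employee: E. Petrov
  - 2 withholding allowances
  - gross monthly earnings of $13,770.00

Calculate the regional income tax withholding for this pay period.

$2,263.10

Regional Income Tax: taxable = $13,770.00 − 2×$424.00 = $12,922.00
  $1,158.40 + 26.8% × ($12,922.00 − $8,800.00) = $1,158.40 + 26.8% × $4,122.00 = $2,263.10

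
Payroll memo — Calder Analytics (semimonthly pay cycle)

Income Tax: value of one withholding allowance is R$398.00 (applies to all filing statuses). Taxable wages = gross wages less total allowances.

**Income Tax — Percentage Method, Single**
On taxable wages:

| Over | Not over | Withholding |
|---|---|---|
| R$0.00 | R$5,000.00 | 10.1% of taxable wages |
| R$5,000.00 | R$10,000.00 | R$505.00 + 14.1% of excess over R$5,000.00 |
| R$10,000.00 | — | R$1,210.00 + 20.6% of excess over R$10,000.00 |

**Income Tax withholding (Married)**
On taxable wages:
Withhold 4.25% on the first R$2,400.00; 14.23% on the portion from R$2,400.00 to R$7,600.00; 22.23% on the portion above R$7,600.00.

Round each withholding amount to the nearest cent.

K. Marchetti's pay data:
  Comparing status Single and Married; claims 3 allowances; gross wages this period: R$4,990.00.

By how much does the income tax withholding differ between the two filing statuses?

R$82.75

Income Tax (Single): taxable = R$4,990.00 − 3×R$398.00 = R$3,796.00
  10.1% × R$3,796.00 = R$383.40
Income Tax (Married): taxable = R$4,990.00 − 3×R$398.00 = R$3,796.00
  R$102.00 + 14.23% × (R$3,796.00 − R$2,400.00) = R$102.00 + 14.23% × R$1,396.00 = R$300.65
Difference: |R$383.40 − R$300.65| = R$82.75 (higher under Single)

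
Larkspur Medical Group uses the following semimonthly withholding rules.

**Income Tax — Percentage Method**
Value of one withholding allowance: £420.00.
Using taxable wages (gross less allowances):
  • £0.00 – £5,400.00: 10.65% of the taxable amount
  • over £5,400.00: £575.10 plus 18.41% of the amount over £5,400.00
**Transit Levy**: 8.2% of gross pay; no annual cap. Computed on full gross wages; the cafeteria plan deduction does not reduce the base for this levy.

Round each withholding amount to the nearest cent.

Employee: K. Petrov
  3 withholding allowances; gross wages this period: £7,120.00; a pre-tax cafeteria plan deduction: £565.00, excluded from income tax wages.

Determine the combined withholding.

£1,147.76

Income Tax: taxable = £7,120.00 − £565.00 − 3×£420.00 = £5,295.00
  10.65% × £5,295.00 = £563.92
Transit Levy: 8.2% × £7,120.00 = £583.84
Total: £563.92 + £583.84 = £1,147.76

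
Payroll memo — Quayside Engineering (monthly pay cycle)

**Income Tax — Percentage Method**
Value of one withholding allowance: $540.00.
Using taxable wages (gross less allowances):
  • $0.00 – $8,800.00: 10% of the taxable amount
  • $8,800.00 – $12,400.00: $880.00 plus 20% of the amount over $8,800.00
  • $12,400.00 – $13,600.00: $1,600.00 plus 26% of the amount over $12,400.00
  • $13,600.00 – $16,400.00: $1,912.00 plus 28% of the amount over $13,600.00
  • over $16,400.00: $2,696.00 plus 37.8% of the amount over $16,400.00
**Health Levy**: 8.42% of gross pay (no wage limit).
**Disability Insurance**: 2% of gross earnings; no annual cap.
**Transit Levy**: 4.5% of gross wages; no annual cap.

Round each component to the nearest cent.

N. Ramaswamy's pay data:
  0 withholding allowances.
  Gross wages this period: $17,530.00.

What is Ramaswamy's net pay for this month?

Income Tax: taxable = $17,530.00
  $2,696.00 + 37.8% × ($17,530.00 − $16,400.00) = $2,696.00 + 37.8% × $1,130.00 = $3,123.14
Health Levy: 8.42% × $17,530.00 = $1,476.03
Disability Insurance: 2% × $17,530.00 = $350.60
Transit Levy: 4.5% × $17,530.00 = $788.85
Total withheld: $3,123.14 + $1,476.03 + $350.60 + $788.85 = $5,738.62
Net pay: $17,530.00 − $5,738.62 = $11,791.38

$11,791.38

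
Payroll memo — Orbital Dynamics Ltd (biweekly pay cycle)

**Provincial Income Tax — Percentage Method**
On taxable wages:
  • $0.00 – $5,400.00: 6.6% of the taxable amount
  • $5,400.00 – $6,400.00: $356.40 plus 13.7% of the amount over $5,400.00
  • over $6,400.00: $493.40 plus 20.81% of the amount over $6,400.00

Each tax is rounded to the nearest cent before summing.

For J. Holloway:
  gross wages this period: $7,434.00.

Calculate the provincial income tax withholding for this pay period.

$708.58

Provincial Income Tax: taxable = $7,434.00
  $493.40 + 20.81% × ($7,434.00 − $6,400.00) = $493.40 + 20.81% × $1,034.00 = $708.58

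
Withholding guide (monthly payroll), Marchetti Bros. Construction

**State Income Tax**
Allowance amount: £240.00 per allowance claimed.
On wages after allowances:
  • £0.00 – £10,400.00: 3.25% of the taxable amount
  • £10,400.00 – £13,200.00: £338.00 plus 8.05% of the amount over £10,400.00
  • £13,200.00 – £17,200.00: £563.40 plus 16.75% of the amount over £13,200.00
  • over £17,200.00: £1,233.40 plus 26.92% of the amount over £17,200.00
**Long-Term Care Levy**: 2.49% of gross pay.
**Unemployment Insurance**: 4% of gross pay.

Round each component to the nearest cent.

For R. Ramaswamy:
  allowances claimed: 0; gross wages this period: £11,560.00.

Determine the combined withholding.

£1,181.62

State Income Tax: taxable = £11,560.00
  £338.00 + 8.05% × (£11,560.00 − £10,400.00) = £338.00 + 8.05% × £1,160.00 = £431.38
Long-Term Care Levy: 2.49% × £11,560.00 = £287.84
Unemployment Insurance: 4% × £11,560.00 = £462.40
Total: £431.38 + £287.84 + £462.40 = £1,181.62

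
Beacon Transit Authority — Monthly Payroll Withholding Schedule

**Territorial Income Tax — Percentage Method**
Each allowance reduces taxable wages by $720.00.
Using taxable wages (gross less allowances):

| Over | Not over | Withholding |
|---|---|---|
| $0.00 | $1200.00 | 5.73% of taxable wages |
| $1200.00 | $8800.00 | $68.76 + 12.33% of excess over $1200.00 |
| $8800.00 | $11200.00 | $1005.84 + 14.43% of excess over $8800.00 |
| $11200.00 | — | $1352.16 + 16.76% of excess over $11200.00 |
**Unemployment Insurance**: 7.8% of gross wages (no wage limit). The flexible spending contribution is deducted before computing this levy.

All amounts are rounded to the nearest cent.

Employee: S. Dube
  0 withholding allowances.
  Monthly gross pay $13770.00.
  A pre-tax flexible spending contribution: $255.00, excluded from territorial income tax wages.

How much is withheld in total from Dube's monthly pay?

Territorial Income Tax: taxable = $13770.00 − $255.00 = $13515.00
  $1352.16 + 16.76% × ($13515.00 − $11200.00) = $1352.16 + 16.76% × $2315.00 = $1740.15
Unemployment Insurance: 7.8% × $13515.00 = $1054.17
Total: $1740.15 + $1054.17 = $2794.32

$2794.32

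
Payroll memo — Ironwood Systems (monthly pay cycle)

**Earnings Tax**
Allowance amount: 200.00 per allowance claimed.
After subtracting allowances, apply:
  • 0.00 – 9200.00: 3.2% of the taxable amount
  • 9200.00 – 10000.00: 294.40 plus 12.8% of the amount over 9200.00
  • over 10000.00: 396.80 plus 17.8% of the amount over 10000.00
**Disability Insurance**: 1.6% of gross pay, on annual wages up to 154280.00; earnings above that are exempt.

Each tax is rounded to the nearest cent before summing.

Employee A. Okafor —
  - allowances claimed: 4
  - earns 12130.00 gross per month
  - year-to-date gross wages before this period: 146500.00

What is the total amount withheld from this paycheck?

758.02

Earnings Tax: taxable = 12130.00 − 4×200.00 = 11330.00
  396.80 + 17.8% × (11330.00 − 10000.00) = 396.80 + 17.8% × 1330.00 = 633.54
Disability Insurance: cap 154280.00 − YTD 146500.00 = 7780.00 subject; 1.6% × 7780.00 = 124.48
Total: 633.54 + 124.48 = 758.02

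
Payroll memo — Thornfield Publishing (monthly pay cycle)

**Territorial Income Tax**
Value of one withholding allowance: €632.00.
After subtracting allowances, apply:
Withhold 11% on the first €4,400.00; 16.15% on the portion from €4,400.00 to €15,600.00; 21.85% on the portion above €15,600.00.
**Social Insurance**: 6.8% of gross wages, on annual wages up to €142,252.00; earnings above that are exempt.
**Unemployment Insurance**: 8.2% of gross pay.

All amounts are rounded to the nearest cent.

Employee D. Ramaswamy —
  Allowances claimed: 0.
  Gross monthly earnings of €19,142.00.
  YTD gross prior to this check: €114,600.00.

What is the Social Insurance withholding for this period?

€1,301.66

Social Insurance: 6.8% × €19,142.00 = €1,301.66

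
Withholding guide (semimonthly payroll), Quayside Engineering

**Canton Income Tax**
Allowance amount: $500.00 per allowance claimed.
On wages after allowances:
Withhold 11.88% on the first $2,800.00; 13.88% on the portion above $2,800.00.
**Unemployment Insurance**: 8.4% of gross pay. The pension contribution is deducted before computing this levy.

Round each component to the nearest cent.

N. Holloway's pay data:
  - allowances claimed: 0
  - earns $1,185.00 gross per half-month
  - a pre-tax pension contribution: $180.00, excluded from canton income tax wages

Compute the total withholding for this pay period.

Canton Income Tax: taxable = $1,185.00 − $180.00 = $1,005.00
  11.88% × $1,005.00 = $119.39
Unemployment Insurance: 8.4% × $1,005.00 = $84.42
Total: $119.39 + $84.42 = $203.81

$203.81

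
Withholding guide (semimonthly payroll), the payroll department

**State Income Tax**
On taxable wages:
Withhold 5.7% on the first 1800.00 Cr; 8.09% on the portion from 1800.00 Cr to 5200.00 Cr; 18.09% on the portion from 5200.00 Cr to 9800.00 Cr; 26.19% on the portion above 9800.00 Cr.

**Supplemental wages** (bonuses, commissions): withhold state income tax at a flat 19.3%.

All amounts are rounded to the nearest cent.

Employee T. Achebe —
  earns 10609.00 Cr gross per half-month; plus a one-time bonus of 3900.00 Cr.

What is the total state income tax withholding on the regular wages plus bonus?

State Income Tax: taxable = 10609.00 Cr
  1209.80 Cr + 26.19% × (10609.00 Cr − 9800.00 Cr) = 1209.80 Cr + 26.19% × 809.00 Cr = 1421.68 Cr
Supplemental (19.3% flat on bonus): 19.3% × 3900.00 Cr = 752.70 Cr
Total state income tax: 1421.68 Cr + 752.70 Cr = 2174.38 Cr

2174.38 Cr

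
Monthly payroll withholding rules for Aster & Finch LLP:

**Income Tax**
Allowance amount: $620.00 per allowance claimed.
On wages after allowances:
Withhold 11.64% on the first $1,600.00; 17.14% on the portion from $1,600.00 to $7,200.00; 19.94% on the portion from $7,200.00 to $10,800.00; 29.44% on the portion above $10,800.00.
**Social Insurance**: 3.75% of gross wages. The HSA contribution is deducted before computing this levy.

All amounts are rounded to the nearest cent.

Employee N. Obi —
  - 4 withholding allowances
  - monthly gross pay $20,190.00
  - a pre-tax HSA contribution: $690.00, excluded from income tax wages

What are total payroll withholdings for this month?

$4,426.34

Income Tax: taxable = $20,190.00 − $690.00 − 4×$620.00 = $17,020.00
  $1,863.92 + 29.44% × ($17,020.00 − $10,800.00) = $1,863.92 + 29.44% × $6,220.00 = $3,695.09
Social Insurance: 3.75% × $19,500.00 = $731.25
Total: $3,695.09 + $731.25 = $4,426.34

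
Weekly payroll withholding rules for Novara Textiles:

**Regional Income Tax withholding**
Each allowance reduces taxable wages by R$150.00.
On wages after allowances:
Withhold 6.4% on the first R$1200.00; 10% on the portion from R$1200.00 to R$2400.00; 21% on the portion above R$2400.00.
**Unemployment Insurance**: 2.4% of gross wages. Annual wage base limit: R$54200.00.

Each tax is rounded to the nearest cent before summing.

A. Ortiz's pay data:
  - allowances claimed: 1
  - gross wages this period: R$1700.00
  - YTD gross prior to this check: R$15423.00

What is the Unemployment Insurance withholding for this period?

R$40.80

Unemployment Insurance: 2.4% × R$1700.00 = R$40.80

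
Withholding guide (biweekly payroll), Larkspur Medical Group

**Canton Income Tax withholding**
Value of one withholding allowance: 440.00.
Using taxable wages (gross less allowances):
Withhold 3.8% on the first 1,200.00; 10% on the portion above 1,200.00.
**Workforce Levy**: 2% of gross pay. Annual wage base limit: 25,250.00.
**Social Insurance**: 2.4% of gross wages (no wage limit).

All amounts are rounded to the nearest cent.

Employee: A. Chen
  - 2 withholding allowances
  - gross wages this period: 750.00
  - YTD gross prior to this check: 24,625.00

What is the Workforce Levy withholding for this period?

12.50

Workforce Levy: cap 25,250.00 − YTD 24,625.00 = 625.00 subject; 2% × 625.00 = 12.50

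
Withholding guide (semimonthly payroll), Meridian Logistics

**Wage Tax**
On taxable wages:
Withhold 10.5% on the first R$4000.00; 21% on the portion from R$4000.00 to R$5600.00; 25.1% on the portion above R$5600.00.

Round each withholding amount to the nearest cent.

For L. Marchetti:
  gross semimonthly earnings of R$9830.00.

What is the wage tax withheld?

Wage Tax: taxable = R$9830.00
  R$756.00 + 25.1% × (R$9830.00 − R$5600.00) = R$756.00 + 25.1% × R$4230.00 = R$1817.73

R$1817.73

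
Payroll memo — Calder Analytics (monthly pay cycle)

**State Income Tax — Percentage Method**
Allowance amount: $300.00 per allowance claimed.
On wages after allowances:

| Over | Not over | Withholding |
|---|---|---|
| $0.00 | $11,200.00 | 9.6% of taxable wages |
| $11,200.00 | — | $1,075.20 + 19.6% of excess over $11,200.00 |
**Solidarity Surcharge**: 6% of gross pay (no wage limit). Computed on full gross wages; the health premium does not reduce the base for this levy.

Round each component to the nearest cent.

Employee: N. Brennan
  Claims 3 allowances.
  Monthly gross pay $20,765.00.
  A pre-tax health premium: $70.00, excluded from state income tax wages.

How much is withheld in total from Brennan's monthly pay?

$4,005.72

State Income Tax: taxable = $20,765.00 − $70.00 − 3×$300.00 = $19,795.00
  $1,075.20 + 19.6% × ($19,795.00 − $11,200.00) = $1,075.20 + 19.6% × $8,595.00 = $2,759.82
Solidarity Surcharge: 6% × $20,765.00 = $1,245.90
Total: $2,759.82 + $1,245.90 = $4,005.72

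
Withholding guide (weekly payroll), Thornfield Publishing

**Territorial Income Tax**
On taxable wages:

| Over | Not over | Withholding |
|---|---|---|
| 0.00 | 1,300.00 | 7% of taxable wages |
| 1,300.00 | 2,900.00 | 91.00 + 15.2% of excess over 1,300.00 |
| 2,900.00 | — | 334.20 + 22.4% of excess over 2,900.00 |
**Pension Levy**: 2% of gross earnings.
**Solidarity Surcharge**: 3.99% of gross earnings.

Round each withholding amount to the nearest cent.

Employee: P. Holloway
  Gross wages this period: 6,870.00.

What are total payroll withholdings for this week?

Territorial Income Tax: taxable = 6,870.00
  334.20 + 22.4% × (6,870.00 − 2,900.00) = 334.20 + 22.4% × 3,970.00 = 1,223.48
Pension Levy: 2% × 6,870.00 = 137.40
Solidarity Surcharge: 3.99% × 6,870.00 = 274.11
Total: 1,223.48 + 137.40 + 274.11 = 1,634.99

1,634.99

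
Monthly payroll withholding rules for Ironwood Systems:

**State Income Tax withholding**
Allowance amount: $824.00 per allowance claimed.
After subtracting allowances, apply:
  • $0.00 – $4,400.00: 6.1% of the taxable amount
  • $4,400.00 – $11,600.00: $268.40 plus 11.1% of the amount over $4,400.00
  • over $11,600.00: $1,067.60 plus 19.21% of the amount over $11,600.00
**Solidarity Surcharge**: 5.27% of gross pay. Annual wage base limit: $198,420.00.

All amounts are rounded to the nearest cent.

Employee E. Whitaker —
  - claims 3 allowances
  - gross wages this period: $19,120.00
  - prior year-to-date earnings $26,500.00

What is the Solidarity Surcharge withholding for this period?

Solidarity Surcharge: 5.27% × $19,120.00 = $1,007.62

$1,007.62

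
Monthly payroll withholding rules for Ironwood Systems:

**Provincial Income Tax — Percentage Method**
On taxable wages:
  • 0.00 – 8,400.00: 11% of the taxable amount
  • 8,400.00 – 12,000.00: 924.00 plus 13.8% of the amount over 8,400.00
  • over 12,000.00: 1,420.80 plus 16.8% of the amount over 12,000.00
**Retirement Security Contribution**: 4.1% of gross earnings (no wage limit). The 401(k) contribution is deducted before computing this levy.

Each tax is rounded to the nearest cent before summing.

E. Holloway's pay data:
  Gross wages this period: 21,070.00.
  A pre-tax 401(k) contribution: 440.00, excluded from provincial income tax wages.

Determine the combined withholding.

3,716.47

Provincial Income Tax: taxable = 21,070.00 − 440.00 = 20,630.00
  1,420.80 + 16.8% × (20,630.00 − 12,000.00) = 1,420.80 + 16.8% × 8,630.00 = 2,870.64
Retirement Security Contribution: 4.1% × 20,630.00 = 845.83
Total: 2,870.64 + 845.83 = 3,716.47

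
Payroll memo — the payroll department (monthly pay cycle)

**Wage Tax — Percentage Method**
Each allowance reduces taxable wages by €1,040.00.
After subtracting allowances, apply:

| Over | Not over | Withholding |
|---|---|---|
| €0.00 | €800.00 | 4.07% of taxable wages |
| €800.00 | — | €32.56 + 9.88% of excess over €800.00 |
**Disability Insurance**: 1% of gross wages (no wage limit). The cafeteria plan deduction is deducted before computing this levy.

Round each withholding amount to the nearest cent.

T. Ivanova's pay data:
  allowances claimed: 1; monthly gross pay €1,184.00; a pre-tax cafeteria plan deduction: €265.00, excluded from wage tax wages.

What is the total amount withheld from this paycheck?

€9.19

Wage Tax: taxable = €1,184.00 − €265.00 − 1×€1,040.00 = €-121.00
  Taxable ≤ 0 → €0.00
Disability Insurance: 1% × €919.00 = €9.19
Total: €0.00 + €9.19 = €9.19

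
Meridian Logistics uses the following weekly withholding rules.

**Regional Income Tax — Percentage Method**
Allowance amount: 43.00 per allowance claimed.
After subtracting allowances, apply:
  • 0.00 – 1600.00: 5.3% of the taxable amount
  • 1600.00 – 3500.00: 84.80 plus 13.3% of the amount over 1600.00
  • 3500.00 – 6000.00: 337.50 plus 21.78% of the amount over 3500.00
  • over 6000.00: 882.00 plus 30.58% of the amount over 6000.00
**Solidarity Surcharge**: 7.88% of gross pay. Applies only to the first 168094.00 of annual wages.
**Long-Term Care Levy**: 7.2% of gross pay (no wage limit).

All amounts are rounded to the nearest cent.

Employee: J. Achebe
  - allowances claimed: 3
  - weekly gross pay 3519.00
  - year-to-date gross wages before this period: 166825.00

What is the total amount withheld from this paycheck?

676.24

Regional Income Tax: taxable = 3519.00 − 3×43.00 = 3390.00
  84.80 + 13.3% × (3390.00 − 1600.00) = 84.80 + 13.3% × 1790.00 = 322.87
Solidarity Surcharge: cap 168094.00 − YTD 166825.00 = 1269.00 subject; 7.88% × 1269.00 = 100.00
Long-Term Care Levy: 7.2% × 3519.00 = 253.37
Total: 322.87 + 100.00 + 253.37 = 676.24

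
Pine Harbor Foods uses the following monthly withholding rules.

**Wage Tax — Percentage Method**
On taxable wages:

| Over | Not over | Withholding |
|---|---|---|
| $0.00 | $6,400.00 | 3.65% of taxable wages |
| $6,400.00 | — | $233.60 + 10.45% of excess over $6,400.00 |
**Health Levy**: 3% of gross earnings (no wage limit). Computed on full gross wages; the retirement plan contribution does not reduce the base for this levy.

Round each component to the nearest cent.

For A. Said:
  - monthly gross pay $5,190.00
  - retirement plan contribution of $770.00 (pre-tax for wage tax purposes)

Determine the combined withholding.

Wage Tax: taxable = $5,190.00 − $770.00 = $4,420.00
  3.65% × $4,420.00 = $161.33
Health Levy: 3% × $5,190.00 = $155.70
Total: $161.33 + $155.70 = $317.03

$317.03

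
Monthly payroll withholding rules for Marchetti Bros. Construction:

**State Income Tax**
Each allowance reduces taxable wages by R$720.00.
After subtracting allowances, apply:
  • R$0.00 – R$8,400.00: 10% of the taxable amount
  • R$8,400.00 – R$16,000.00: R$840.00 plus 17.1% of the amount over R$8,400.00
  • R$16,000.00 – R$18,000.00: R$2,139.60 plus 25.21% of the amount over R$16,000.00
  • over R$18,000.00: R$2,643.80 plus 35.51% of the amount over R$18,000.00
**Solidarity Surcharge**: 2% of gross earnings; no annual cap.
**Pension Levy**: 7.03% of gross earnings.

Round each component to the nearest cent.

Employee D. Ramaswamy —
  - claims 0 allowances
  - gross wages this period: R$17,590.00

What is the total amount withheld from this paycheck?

R$4,128.82

State Income Tax: taxable = R$17,590.00
  R$2,139.60 + 25.21% × (R$17,590.00 − R$16,000.00) = R$2,139.60 + 25.21% × R$1,590.00 = R$2,540.44
Solidarity Surcharge: 2% × R$17,590.00 = R$351.80
Pension Levy: 7.03% × R$17,590.00 = R$1,236.58
Total: R$2,540.44 + R$351.80 + R$1,236.58 = R$4,128.82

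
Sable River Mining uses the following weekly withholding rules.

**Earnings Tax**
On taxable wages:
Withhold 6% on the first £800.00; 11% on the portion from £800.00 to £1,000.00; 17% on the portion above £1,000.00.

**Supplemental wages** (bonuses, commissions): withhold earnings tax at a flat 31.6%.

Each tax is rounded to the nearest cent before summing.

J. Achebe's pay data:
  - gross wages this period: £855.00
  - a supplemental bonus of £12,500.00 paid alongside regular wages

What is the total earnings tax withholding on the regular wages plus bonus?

Earnings Tax: taxable = £855.00
  £48.00 + 11% × (£855.00 − £800.00) = £48.00 + 11% × £55.00 = £54.05
Supplemental (31.6% flat on bonus): 31.6% × £12,500.00 = £3,950.00
Total earnings tax: £54.05 + £3,950.00 = £4,004.05

£4,004.05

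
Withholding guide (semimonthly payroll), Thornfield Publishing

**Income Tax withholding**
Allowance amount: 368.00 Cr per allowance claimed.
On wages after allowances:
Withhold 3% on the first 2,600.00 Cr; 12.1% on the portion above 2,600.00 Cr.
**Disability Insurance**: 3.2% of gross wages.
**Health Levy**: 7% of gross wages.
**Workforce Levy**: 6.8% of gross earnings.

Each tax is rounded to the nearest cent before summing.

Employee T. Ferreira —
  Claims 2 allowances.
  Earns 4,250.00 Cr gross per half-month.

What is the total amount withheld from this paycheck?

Income Tax: taxable = 4,250.00 Cr − 2×368.00 Cr = 3,514.00 Cr
  78.00 Cr + 12.1% × (3,514.00 Cr − 2,600.00 Cr) = 78.00 Cr + 12.1% × 914.00 Cr = 188.59 Cr
Disability Insurance: 3.2% × 4,250.00 Cr = 136.00 Cr
Health Levy: 7% × 4,250.00 Cr = 297.50 Cr
Workforce Levy: 6.8% × 4,250.00 Cr = 289.00 Cr
Total: 188.59 Cr + 136.00 Cr + 297.50 Cr + 289.00 Cr = 911.09 Cr

911.09 Cr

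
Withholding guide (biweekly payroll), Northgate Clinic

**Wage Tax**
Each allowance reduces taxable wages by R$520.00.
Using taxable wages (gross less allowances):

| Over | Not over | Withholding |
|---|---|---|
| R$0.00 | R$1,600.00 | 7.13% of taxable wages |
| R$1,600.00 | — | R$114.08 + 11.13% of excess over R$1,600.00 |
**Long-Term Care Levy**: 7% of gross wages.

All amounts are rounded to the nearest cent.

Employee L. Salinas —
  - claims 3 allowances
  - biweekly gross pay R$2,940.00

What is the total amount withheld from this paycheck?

R$304.19

Wage Tax: taxable = R$2,940.00 − 3×R$520.00 = R$1,380.00
  7.13% × R$1,380.00 = R$98.39
Long-Term Care Levy: 7% × R$2,940.00 = R$205.80
Total: R$98.39 + R$205.80 = R$304.19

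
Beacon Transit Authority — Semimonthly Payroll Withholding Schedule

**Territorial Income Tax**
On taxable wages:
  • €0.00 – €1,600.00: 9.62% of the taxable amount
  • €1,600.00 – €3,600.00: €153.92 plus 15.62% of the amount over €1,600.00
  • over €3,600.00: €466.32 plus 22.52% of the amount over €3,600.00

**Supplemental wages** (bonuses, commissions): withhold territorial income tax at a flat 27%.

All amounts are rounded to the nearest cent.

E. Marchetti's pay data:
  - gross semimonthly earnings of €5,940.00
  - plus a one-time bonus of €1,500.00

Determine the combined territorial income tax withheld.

€1,398.29

Territorial Income Tax: taxable = €5,940.00
  €466.32 + 22.52% × (€5,940.00 − €3,600.00) = €466.32 + 22.52% × €2,340.00 = €993.29
Supplemental (27% flat on bonus): 27% × €1,500.00 = €405.00
Total territorial income tax: €993.29 + €405.00 = €1,398.29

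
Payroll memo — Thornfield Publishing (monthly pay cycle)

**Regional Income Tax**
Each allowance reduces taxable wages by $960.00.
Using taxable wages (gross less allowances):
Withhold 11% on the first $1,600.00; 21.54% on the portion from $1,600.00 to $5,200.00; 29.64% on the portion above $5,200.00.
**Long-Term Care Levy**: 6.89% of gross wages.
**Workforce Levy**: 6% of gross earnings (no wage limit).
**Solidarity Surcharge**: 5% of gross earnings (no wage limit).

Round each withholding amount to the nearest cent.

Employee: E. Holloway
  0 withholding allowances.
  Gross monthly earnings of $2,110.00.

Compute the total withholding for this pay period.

Regional Income Tax: taxable = $2,110.00
  $176.00 + 21.54% × ($2,110.00 − $1,600.00) = $176.00 + 21.54% × $510.00 = $285.85
Long-Term Care Levy: 6.89% × $2,110.00 = $145.38
Workforce Levy: 6% × $2,110.00 = $126.60
Solidarity Surcharge: 5% × $2,110.00 = $105.50
Total: $285.85 + $145.38 + $126.60 + $105.50 = $663.33

$663.33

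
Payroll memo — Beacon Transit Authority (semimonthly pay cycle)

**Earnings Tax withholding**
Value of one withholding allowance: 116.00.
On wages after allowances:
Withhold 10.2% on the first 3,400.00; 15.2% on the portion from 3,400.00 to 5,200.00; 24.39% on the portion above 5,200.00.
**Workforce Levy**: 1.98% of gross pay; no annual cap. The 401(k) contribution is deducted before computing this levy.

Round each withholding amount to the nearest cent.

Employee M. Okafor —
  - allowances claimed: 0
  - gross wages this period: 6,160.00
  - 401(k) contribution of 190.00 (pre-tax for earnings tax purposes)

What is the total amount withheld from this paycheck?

926.41

Earnings Tax: taxable = 6,160.00 − 190.00 = 5,970.00
  620.40 + 24.39% × (5,970.00 − 5,200.00) = 620.40 + 24.39% × 770.00 = 808.20
Workforce Levy: 1.98% × 5,970.00 = 118.21
Total: 808.20 + 118.21 = 926.41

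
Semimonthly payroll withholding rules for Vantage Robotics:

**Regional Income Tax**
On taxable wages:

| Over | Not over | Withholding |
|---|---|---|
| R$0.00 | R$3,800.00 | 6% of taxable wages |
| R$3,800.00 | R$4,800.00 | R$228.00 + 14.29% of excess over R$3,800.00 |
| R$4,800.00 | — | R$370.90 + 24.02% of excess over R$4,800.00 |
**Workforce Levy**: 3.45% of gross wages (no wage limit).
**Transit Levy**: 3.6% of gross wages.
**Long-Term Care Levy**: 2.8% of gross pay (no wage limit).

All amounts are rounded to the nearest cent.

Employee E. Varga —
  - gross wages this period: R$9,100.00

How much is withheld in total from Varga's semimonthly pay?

Regional Income Tax: taxable = R$9,100.00
  R$370.90 + 24.02% × (R$9,100.00 − R$4,800.00) = R$370.90 + 24.02% × R$4,300.00 = R$1,403.76
Workforce Levy: 3.45% × R$9,100.00 = R$313.95
Transit Levy: 3.6% × R$9,100.00 = R$327.60
Long-Term Care Levy: 2.8% × R$9,100.00 = R$254.80
Total: R$1,403.76 + R$313.95 + R$327.60 + R$254.80 = R$2,300.11

R$2,300.11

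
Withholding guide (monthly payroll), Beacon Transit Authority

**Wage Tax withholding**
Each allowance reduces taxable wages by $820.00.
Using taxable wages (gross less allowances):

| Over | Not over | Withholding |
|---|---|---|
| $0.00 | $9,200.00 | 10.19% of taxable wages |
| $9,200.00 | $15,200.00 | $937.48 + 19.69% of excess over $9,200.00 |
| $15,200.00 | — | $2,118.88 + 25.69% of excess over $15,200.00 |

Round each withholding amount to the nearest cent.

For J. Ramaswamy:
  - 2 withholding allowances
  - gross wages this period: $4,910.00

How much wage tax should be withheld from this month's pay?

Wage Tax: taxable = $4,910.00 − 2×$820.00 = $3,270.00
  10.19% × $3,270.00 = $333.21

$333.21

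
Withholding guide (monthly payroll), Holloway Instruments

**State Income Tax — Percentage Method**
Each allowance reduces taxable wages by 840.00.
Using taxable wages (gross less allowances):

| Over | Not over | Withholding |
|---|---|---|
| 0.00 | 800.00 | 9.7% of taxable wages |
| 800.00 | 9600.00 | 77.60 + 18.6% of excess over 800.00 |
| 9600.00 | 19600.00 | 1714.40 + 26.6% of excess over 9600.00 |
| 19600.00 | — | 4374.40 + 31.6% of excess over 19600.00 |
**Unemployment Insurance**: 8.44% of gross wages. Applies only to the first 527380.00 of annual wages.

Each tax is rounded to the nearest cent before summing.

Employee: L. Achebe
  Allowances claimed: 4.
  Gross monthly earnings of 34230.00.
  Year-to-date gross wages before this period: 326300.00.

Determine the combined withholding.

State Income Tax: taxable = 34230.00 − 4×840.00 = 30870.00
  4374.40 + 31.6% × (30870.00 − 19600.00) = 4374.40 + 31.6% × 11270.00 = 7935.72
Unemployment Insurance: 8.44% × 34230.00 = 2889.01
Total: 7935.72 + 2889.01 = 10824.73

10824.73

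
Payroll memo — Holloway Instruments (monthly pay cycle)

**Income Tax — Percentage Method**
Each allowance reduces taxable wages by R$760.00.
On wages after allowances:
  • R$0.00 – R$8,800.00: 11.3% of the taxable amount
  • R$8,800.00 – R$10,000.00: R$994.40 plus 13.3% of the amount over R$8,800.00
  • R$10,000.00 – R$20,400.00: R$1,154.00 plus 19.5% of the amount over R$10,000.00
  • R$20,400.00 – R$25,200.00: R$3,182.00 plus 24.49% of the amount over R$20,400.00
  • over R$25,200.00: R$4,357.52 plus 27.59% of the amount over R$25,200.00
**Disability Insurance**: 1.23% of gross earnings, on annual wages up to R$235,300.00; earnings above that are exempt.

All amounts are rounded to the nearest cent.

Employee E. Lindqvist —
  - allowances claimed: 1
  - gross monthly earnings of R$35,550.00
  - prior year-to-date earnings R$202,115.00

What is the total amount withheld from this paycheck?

Income Tax: taxable = R$35,550.00 − 1×R$760.00 = R$34,790.00
  R$4,357.52 + 27.59% × (R$34,790.00 − R$25,200.00) = R$4,357.52 + 27.59% × R$9,590.00 = R$7,003.40
Disability Insurance: cap R$235,300.00 − YTD R$202,115.00 = R$33,185.00 subject; 1.23% × R$33,185.00 = R$408.18
Total: R$7,003.40 + R$408.18 = R$7,411.58

R$7,411.58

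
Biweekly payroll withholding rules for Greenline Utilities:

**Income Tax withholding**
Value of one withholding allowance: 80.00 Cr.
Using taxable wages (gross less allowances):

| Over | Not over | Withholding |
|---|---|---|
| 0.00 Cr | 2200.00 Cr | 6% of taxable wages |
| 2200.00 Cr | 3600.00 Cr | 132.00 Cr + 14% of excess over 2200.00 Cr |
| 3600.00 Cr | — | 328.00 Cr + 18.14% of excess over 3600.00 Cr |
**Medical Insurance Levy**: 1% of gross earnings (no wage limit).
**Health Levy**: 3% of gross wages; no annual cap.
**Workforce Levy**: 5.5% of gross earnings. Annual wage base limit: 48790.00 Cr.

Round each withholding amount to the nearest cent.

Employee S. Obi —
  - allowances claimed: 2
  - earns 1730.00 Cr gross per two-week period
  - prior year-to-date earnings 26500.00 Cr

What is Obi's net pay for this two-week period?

1471.45 Cr

Income Tax: taxable = 1730.00 Cr − 2×80.00 Cr = 1570.00 Cr
  6% × 1570.00 Cr = 94.20 Cr
Medical Insurance Levy: 1% × 1730.00 Cr = 17.30 Cr
Health Levy: 3% × 1730.00 Cr = 51.90 Cr
Workforce Levy: 5.5% × 1730.00 Cr = 95.15 Cr
Total withheld: 94.20 Cr + 17.30 Cr + 51.90 Cr + 95.15 Cr = 258.55 Cr
Net pay: 1730.00 Cr − 258.55 Cr = 1471.45 Cr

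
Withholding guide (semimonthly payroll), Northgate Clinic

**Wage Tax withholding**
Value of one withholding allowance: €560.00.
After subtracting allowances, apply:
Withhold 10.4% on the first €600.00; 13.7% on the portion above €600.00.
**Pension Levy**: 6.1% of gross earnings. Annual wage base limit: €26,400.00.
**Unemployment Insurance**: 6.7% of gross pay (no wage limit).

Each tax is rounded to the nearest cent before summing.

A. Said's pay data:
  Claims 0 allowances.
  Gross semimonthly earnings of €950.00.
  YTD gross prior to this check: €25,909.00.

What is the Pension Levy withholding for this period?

Pension Levy: cap €26,400.00 − YTD €25,909.00 = €491.00 subject; 6.1% × €491.00 = €29.95

€29.95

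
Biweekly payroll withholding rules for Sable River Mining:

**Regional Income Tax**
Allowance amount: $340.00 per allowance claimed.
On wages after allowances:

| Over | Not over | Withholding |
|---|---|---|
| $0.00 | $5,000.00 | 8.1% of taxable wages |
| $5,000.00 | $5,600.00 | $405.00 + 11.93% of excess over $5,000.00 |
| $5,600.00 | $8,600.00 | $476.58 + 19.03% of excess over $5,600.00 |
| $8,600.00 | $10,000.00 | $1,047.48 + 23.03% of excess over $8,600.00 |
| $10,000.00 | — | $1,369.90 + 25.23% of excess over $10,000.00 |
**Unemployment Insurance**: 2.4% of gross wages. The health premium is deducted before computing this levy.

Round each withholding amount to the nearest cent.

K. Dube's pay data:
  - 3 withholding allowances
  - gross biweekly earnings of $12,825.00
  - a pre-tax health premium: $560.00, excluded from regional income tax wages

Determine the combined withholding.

$1,978.37

Regional Income Tax: taxable = $12,825.00 − $560.00 − 3×$340.00 = $11,245.00
  $1,369.90 + 25.23% × ($11,245.00 − $10,000.00) = $1,369.90 + 25.23% × $1,245.00 = $1,684.01
Unemployment Insurance: 2.4% × $12,265.00 = $294.36
Total: $1,684.01 + $294.36 = $1,978.37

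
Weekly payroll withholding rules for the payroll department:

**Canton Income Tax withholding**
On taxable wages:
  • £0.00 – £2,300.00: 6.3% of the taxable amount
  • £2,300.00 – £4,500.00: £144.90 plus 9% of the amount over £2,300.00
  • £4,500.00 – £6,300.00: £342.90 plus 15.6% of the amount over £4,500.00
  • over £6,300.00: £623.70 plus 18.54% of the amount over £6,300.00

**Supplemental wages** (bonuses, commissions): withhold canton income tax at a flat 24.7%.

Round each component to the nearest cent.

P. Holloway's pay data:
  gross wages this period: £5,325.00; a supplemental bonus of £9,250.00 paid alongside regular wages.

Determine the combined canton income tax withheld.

£2,756.35

Canton Income Tax: taxable = £5,325.00
  £342.90 + 15.6% × (£5,325.00 − £4,500.00) = £342.90 + 15.6% × £825.00 = £471.60
Supplemental (24.7% flat on bonus): 24.7% × £9,250.00 = £2,284.75
Total canton income tax: £471.60 + £2,284.75 = £2,756.35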